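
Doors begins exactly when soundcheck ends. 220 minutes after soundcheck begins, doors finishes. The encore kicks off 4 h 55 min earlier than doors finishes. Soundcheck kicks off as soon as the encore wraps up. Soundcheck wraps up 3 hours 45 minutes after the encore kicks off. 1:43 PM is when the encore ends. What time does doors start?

Soundcheck starts at 1:43 PM.
Doors ends at 1:43 PM + 220 min = 5:23 PM.
The encore starts at 5:23 PM − 295 min = 12:28 PM.
Soundcheck ends at 12:28 PM + 225 min = 4:13 PM.
So doors starts at 4:13 PM.

4:13 PM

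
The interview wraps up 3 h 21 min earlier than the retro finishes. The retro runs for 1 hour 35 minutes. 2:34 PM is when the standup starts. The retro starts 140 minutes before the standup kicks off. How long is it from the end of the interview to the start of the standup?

4 h 6 min

The retro starts at 2:34 PM − 140 min = 12:14 PM.
The retro ends at 12:14 PM + 95 min = 1:49 PM.
The interview ends at 1:49 PM − 201 min = 10:28 AM.
From 10:28 AM to 2:34 PM is 4 h 6 min.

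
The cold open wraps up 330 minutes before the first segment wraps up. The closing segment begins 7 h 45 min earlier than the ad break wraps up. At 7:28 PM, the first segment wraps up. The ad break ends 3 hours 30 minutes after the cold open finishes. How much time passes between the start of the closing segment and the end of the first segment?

The cold open ends at 7:28 PM − 330 min = 1:58 PM.
The ad break ends at 1:58 PM + 210 min = 5:28 PM.
The closing segment starts at 5:28 PM − 465 min = 9:43 AM.
From 9:43 AM to 7:28 PM is 9 hours 45 minutes.

9 hours 45 minutes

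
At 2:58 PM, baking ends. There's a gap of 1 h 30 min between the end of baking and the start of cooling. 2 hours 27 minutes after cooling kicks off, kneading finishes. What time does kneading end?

6:55 PM

Cooling starts at 2:58 PM + 90 min = 4:28 PM.
Kneading ends at 4:28 PM + 147 min = 6:55 PM.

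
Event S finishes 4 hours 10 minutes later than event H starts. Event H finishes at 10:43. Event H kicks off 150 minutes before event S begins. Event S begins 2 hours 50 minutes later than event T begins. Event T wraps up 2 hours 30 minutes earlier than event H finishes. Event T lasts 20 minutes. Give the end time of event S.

Event T ends at 10:43 − 150 min = 08:13.
Event T starts at 08:13 − 20 min = 07:53.
Event S starts at 07:53 + 170 min = 10:43.
Event H starts at 10:43 − 150 min = 08:13.
Event S ends at 08:13 + 250 min = 12:23.

12:23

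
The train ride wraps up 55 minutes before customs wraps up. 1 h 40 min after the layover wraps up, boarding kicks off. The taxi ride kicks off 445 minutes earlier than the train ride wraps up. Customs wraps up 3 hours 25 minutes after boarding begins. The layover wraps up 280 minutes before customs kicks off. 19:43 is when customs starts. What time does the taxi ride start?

The layover ends at 19:43 − 280 min = 15:03.
Boarding starts at 15:03 + 100 min = 16:43.
Customs ends at 16:43 + 205 min = 20:08.
The train ride ends at 20:08 − 55 min = 19:13.
The taxi ride starts at 19:13 − 445 min = 11:48.

11:48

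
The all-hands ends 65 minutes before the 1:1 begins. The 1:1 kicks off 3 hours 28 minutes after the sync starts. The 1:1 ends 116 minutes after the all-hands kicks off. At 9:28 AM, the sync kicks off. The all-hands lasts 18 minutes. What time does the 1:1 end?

1:29 PM

The 1:1 starts at 9:28 AM + 208 min = 12:56 PM.
The all-hands ends at 12:56 PM − 65 min = 11:51 AM.
The all-hands starts at 11:51 AM − 18 min = 11:33 AM.
The 1:1 ends at 11:33 AM + 116 min = 1:29 PM.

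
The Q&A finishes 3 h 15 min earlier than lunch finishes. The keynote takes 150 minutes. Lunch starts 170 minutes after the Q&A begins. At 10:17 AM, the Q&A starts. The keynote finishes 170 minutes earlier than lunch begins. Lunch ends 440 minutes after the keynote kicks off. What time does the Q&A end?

Lunch starts at 10:17 AM + 170 min = 1:07 PM.
The keynote ends at 1:07 PM − 170 min = 10:17 AM.
The keynote starts at 10:17 AM − 150 min = 7:47 AM.
Lunch ends at 7:47 AM + 440 min = 3:07 PM.
The Q&A ends at 3:07 PM − 195 min = 11:52 AM.

11:52 AM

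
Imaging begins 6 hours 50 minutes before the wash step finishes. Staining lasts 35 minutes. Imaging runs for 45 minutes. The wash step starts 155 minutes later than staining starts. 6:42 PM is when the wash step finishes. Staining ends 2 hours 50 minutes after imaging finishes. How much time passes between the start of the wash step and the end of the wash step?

1 hour 15 minutes

Imaging starts at 6:42 PM − 410 min = 11:52 AM.
Imaging ends at 11:52 AM + 45 min = 12:37 PM.
Staining ends at 12:37 PM + 170 min = 3:27 PM.
Staining starts at 3:27 PM − 35 min = 2:52 PM.
The wash step starts at 2:52 PM + 155 min = 5:27 PM.
From 5:27 PM to 6:42 PM is 1 hour 15 minutes.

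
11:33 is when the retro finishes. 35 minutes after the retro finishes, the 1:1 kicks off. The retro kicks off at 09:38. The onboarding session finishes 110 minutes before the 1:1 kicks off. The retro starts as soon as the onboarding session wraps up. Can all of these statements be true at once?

The 1:1 starts at 11:33 + 35 min = 12:08.
The onboarding session ends at 12:08 − 110 min = 10:18.
So the retro starts at 10:18.
But the retro is also said to start at 09:38 — a 40-minute conflict.

No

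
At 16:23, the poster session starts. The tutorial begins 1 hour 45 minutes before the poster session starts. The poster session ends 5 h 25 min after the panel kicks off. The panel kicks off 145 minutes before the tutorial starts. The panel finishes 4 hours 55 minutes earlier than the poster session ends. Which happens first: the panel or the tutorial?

The tutorial starts at 16:23 − 105 min = 14:38.
The panel starts at 14:38 − 145 min = 12:13.
The panel starts at 12:13 and the tutorial starts at 14:38, so the panel is first.

the panel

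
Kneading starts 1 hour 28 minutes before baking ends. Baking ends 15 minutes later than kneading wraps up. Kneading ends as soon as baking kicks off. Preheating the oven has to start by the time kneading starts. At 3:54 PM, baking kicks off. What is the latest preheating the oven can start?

Kneading ends at 3:54 PM.
Baking ends at 3:54 PM + 15 min = 4:09 PM.
Kneading starts at 4:09 PM − 88 min = 2:41 PM.
Preheating the oven is bounded by kneading, so the latest it can start is 2:41 PM.

2:41 PM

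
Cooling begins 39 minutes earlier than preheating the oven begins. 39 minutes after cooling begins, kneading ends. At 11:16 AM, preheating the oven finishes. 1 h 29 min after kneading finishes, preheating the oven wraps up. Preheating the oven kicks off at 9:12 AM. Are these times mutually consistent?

No

Cooling starts at 9:12 AM − 39 min = 8:33 AM.
Kneading ends at 8:33 AM + 39 min = 9:12 AM.
Preheating the oven ends at 9:12 AM + 89 min = 10:41 AM.
But preheating the oven is also said to end at 11:16 AM — a 35-minute conflict.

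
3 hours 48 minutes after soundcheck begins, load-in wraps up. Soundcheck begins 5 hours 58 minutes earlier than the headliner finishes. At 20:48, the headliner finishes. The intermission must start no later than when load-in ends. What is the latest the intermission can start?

18:38

Soundcheck starts at 20:48 − 358 min = 14:50.
Load-in ends at 14:50 + 228 min = 18:38.
The intermission is bounded by load-in, so the latest it can start is 18:38.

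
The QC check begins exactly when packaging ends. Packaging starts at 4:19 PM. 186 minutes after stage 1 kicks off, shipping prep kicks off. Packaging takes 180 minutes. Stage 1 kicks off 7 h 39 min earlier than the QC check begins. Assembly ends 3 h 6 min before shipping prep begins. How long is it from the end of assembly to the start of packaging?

4 hours 39 minutes

Packaging ends at 4:19 PM + 180 min = 7:19 PM.
So the QC check starts at 7:19 PM.
Stage 1 starts at 7:19 PM − 459 min = 11:40 AM.
Shipping prep starts at 11:40 AM + 186 min = 2:46 PM.
Assembly ends at 2:46 PM − 186 min = 11:40 AM.
From 11:40 AM to 4:19 PM is 4 hours 39 minutes.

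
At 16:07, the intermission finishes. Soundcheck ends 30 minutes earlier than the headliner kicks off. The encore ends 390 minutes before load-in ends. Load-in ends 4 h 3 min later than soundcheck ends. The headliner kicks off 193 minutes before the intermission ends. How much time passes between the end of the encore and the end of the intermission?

6 h 10 min

The headliner starts at 16:07 − 193 min = 12:54.
Soundcheck ends at 12:54 − 30 min = 12:24.
Load-in ends at 12:24 + 243 min = 16:27.
The encore ends at 16:27 − 390 min = 09:57.
From 09:57 to 16:07 is 6 h 10 min.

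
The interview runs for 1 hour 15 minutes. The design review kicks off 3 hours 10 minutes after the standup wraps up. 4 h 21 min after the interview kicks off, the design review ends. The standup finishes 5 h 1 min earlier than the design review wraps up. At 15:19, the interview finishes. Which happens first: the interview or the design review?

the interview

The interview starts at 15:19 − 75 min = 14:04.
The design review ends at 14:04 + 261 min = 18:25.
The standup ends at 18:25 − 301 min = 13:24.
The design review starts at 13:24 + 190 min = 16:34.
The interview starts at 14:04 and the design review starts at 16:34, so the interview is first.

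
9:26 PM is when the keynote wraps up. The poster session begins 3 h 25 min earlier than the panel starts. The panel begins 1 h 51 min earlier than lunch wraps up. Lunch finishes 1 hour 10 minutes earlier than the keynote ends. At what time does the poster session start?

3:00 PM

Lunch ends at 9:26 PM − 70 min = 8:16 PM.
The panel starts at 8:16 PM − 111 min = 6:25 PM.
The poster session starts at 6:25 PM − 205 min = 3:00 PM.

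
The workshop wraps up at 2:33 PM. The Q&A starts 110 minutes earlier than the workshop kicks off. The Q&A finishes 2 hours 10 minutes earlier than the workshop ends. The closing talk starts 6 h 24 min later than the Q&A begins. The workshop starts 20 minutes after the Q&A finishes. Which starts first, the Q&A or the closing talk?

the Q&A

The Q&A ends at 2:33 PM − 130 min = 12:23 PM.
The workshop starts at 12:23 PM + 20 min = 12:43 PM.
The Q&A starts at 12:43 PM − 110 min = 10:53 AM.
The closing talk starts at 10:53 AM + 384 min = 5:17 PM.
The Q&A starts at 10:53 AM and the closing talk starts at 5:17 PM, so the Q&A is first.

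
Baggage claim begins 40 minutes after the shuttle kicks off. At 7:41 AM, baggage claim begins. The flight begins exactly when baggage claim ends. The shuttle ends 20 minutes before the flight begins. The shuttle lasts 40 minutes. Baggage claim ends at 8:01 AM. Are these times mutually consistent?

Yes

The flight starts at 8:01 AM.
The shuttle ends at 8:01 AM − 20 min = 7:41 AM.
The shuttle starts at 7:41 AM − 40 min = 7:01 AM.
Baggage claim starts at 7:01 AM + 40 min = 7:41 AM.
That matches the stated 7:41 AM, so the schedule is consistent.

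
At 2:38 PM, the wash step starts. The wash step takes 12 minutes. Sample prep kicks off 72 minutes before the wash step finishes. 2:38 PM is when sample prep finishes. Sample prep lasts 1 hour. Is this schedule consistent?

The wash step ends at 2:38 PM + 12 min = 2:50 PM.
Sample prep starts at 2:50 PM − 72 min = 1:38 PM.
Sample prep ends at 1:38 PM + 60 min = 2:38 PM.
That matches the stated 2:38 PM, so the schedule is consistent.

Yes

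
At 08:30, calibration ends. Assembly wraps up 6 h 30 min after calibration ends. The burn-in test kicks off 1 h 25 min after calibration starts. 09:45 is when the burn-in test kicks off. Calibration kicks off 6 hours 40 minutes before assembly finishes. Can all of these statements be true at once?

Yes

Assembly ends at 08:30 + 390 min = 15:00.
Calibration starts at 15:00 − 400 min = 08:20.
The burn-in test starts at 08:20 + 85 min = 09:45.
That matches the stated 09:45, so the schedule is consistent.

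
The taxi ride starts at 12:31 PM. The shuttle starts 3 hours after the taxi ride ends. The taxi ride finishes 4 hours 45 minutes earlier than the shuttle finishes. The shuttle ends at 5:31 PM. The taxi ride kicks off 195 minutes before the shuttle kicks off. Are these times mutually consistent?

Yes

The taxi ride ends at 5:31 PM − 285 min = 12:46 PM.
The shuttle starts at 12:46 PM + 180 min = 3:46 PM.
The taxi ride starts at 3:46 PM − 195 min = 12:31 PM.
That matches the stated 12:31 PM, so the schedule is consistent.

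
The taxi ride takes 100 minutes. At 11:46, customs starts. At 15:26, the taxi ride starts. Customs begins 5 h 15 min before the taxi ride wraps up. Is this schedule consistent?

No

The taxi ride ends at 15:26 + 100 min = 17:06.
Customs starts at 17:06 − 315 min = 11:51.
But customs is also said to start at 11:46 — a 5-minute conflict.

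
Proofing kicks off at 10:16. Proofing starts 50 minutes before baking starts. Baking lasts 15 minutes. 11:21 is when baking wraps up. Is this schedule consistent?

Yes

Baking starts at 11:21 − 15 min = 11:06.
Proofing starts at 11:06 − 50 min = 10:16.
That matches the stated 10:16, so the schedule is consistent.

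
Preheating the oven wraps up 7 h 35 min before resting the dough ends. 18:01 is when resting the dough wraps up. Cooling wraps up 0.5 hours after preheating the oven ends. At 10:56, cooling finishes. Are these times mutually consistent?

Preheating the oven ends at 18:01 − 455 min = 10:26.
Cooling ends at 10:26 + 30 min = 10:56.
That matches the stated 10:56, so the schedule is consistent.

Yes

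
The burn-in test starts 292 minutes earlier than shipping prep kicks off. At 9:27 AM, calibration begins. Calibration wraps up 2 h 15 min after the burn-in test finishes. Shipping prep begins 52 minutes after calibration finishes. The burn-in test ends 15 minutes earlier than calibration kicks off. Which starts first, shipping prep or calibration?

calibration

The burn-in test ends at 9:27 AM − 15 min = 9:12 AM.
Calibration ends at 9:12 AM + 135 min = 11:27 AM.
Shipping prep starts at 11:27 AM + 52 min = 12:19 PM.
Shipping prep starts at 12:19 PM and calibration starts at 9:27 AM, so calibration is first.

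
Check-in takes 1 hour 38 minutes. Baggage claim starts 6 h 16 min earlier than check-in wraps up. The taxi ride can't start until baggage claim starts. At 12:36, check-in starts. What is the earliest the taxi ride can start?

07:58

Check-in ends at 12:36 + 98 min = 14:14.
Baggage claim starts at 14:14 − 376 min = 07:58.
The taxi ride is bounded by baggage claim, so the earliest it can start is 07:58.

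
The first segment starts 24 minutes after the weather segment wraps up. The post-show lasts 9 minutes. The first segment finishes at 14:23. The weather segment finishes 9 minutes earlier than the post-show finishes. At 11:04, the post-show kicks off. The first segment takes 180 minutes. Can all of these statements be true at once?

No

The post-show ends at 11:04 + 9 min = 11:13.
The weather segment ends at 11:13 − 9 min = 11:04.
The first segment starts at 11:04 + 24 min = 11:28.
The first segment ends at 11:28 + 180 min = 14:28.
But the first segment is also said to end at 14:23 — a 5-minute conflict.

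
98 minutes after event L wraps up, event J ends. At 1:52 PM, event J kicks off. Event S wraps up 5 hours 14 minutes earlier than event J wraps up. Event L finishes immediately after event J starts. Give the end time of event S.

Event L ends at 1:52 PM.
Event J ends at 1:52 PM + 98 min = 3:30 PM.
Event S ends at 3:30 PM − 314 min = 10:16 AM.

10:16 AM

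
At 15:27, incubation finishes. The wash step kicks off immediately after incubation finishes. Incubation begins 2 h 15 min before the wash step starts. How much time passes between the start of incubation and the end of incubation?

The wash step starts at 15:27.
Incubation starts at 15:27 − 135 min = 13:12.
From 13:12 to 15:27 is 2 hours 15 minutes.

2 hours 15 minutes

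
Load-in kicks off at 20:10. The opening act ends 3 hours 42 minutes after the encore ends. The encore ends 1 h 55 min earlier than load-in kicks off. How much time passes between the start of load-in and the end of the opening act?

The encore ends at 20:10 − 115 min = 18:15.
The opening act ends at 18:15 + 222 min = 21:57.
From 20:10 to 21:57 is 1 h 47 min.

1 h 47 min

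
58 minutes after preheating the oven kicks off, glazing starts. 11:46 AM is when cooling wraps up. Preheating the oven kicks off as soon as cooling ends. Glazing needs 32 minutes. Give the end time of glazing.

1:16 PM

Preheating the oven starts at 11:46 AM.
Glazing starts at 11:46 AM + 58 min = 12:44 PM.
Glazing ends at 12:44 PM + 32 min = 1:16 PM.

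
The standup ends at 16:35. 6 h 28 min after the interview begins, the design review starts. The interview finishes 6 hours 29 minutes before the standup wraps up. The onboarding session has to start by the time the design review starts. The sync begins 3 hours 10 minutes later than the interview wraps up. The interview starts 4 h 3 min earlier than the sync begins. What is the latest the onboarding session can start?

The interview ends at 16:35 − 389 min = 10:06.
The sync starts at 10:06 + 190 min = 13:16.
The interview starts at 13:16 − 243 min = 09:13.
The design review starts at 09:13 + 388 min = 15:41.
The onboarding session is bounded by the design review, so the latest it can start is 15:41.

15:41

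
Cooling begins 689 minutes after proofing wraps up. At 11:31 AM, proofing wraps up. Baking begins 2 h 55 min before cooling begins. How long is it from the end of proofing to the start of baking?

8 h 34 min

Cooling starts at 11:31 AM + 689 min = 11:00 PM.
Baking starts at 11:00 PM − 175 min = 8:05 PM.
From 11:31 AM to 8:05 PM is 8 h 34 min.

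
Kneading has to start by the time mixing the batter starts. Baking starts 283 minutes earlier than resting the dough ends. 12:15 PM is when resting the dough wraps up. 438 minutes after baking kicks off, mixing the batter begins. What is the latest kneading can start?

2:50 PM

Baking starts at 12:15 PM − 283 min = 7:32 AM.
Mixing the batter starts at 7:32 AM + 438 min = 2:50 PM.
Kneading is bounded by mixing the batter, so the latest it can start is 2:50 PM.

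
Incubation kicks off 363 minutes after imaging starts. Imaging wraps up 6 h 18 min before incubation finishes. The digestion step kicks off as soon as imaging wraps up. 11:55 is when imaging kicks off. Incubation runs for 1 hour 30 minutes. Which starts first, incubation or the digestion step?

the digestion step

Incubation starts at 11:55 + 363 min = 17:58.
Incubation ends at 17:58 + 90 min = 19:28.
Imaging ends at 19:28 − 378 min = 13:10.
So the digestion step starts at 13:10.
Incubation starts at 17:58 and the digestion step starts at 13:10, so the digestion step is first.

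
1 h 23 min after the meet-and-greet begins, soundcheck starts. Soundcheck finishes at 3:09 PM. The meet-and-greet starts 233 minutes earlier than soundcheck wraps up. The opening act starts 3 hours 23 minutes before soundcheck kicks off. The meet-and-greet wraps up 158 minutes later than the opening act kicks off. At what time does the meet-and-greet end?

11:54 AM

The meet-and-greet starts at 3:09 PM − 233 min = 11:16 AM.
Soundcheck starts at 11:16 AM + 83 min = 12:39 PM.
The opening act starts at 12:39 PM − 203 min = 9:16 AM.
The meet-and-greet ends at 9:16 AM + 158 min = 11:54 AM.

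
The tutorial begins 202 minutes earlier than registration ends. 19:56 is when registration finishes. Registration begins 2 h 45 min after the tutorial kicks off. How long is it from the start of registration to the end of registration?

37 minutes

The tutorial starts at 19:56 − 202 min = 16:34.
Registration starts at 16:34 + 165 min = 19:19.
From 19:19 to 19:56 is 37 minutes.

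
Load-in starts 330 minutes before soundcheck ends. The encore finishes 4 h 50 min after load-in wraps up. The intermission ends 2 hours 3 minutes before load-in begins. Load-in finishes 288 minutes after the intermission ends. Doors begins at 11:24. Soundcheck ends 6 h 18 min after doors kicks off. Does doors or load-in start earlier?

Soundcheck ends at 11:24 + 378 min = 17:42.
Load-in starts at 17:42 − 330 min = 12:12.
Doors starts at 11:24 and load-in starts at 12:12, so doors is first.

doors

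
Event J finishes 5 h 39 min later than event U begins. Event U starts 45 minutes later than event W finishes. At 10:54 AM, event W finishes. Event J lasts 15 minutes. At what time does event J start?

Event U starts at 10:54 AM + 45 min = 11:39 AM.
Event J ends at 11:39 AM + 339 min = 5:18 PM.
Event J starts at 5:18 PM − 15 min = 5:03 PM.

5:03 PM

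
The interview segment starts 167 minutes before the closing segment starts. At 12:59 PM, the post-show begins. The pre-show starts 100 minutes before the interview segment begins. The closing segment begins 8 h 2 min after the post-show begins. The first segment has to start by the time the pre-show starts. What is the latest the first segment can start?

The closing segment starts at 12:59 PM + 482 min = 9:01 PM.
The interview segment starts at 9:01 PM − 167 min = 6:14 PM.
The pre-show starts at 6:14 PM − 100 min = 4:34 PM.
The first segment is bounded by the pre-show, so the latest it can start is 4:34 PM.

4:34 PM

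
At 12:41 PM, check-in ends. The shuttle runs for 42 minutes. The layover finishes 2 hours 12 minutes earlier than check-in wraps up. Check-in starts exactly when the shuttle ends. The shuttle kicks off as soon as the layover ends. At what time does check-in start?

The layover ends at 12:41 PM − 132 min = 10:29 AM.
So the shuttle starts at 10:29 AM.
The shuttle ends at 10:29 AM + 42 min = 11:11 AM.
So check-in starts at 11:11 AM.

11:11 AM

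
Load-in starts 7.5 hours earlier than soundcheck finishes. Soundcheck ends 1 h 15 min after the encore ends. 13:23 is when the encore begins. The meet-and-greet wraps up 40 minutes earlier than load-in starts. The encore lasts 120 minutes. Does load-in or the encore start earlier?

The encore ends at 13:23 + 120 min = 15:23.
Soundcheck ends at 15:23 + 75 min = 16:38.
Load-in starts at 16:38 − 450 min = 09:08.
Load-in starts at 09:08 and the encore starts at 13:23, so load-in is first.

load-in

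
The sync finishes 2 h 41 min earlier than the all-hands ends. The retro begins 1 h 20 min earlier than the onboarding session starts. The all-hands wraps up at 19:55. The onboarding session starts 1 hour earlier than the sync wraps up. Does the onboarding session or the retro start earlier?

the retro

The sync ends at 19:55 − 161 min = 17:14.
The onboarding session starts at 17:14 − 60 min = 16:14.
The retro starts at 16:14 − 80 min = 14:54.
The onboarding session starts at 16:14 and the retro starts at 14:54, so the retro is first.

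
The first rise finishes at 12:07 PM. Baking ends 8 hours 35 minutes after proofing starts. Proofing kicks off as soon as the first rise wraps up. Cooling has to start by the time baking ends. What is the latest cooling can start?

Proofing starts at 12:07 PM.
Baking ends at 12:07 PM + 515 min = 8:42 PM.
Cooling is bounded by baking, so the latest it can start is 8:42 PM.

8:42 PM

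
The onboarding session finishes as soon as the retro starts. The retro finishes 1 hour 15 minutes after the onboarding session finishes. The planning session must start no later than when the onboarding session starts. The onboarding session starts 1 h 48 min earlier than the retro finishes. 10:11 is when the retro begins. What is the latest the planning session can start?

09:38

The onboarding session ends at 10:11.
The retro ends at 10:11 + 75 min = 11:26.
The onboarding session starts at 11:26 − 108 min = 09:38.
The planning session is bounded by the onboarding session, so the latest it can start is 09:38.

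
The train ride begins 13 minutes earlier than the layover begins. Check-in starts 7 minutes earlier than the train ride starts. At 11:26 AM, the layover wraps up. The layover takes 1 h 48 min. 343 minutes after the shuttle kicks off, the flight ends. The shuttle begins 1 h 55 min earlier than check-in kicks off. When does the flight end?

The layover starts at 11:26 AM − 108 min = 9:38 AM.
The train ride starts at 9:38 AM − 13 min = 9:25 AM.
Check-in starts at 9:25 AM − 7 min = 9:18 AM.
The shuttle starts at 9:18 AM − 115 min = 7:23 AM.
The flight ends at 7:23 AM + 343 min = 1:06 PM.

1:06 PM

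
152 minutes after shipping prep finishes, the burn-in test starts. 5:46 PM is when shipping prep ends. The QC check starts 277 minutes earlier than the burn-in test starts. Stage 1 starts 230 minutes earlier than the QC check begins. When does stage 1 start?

11:51 AM

The burn-in test starts at 5:46 PM + 152 min = 8:18 PM.
The QC check starts at 8:18 PM − 277 min = 3:41 PM.
Stage 1 starts at 3:41 PM − 230 min = 11:51 AM.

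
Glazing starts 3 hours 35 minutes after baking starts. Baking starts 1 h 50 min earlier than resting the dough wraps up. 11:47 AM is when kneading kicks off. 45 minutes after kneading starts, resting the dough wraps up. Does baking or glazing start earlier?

Resting the dough ends at 11:47 AM + 45 min = 12:32 PM.
Baking starts at 12:32 PM − 110 min = 10:42 AM.
Glazing starts at 10:42 AM + 215 min = 2:17 PM.
Baking starts at 10:42 AM and glazing starts at 2:17 PM, so baking is first.

baking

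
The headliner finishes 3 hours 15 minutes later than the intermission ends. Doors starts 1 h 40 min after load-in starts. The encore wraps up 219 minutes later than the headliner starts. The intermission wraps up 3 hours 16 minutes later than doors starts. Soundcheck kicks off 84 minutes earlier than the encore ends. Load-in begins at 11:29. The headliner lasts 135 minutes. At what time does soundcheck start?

Doors starts at 11:29 + 100 min = 13:09.
The intermission ends at 13:09 + 196 min = 16:25.
The headliner ends at 16:25 + 195 min = 19:40.
The headliner starts at 19:40 − 135 min = 17:25.
The encore ends at 17:25 + 219 min = 21:04.
Soundcheck starts at 21:04 − 84 min = 19:40.

19:40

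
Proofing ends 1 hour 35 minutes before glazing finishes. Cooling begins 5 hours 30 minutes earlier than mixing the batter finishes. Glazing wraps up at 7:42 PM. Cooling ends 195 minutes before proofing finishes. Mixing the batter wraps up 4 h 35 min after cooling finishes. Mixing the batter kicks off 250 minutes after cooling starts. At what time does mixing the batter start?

Proofing ends at 7:42 PM − 95 min = 6:07 PM.
Cooling ends at 6:07 PM − 195 min = 2:52 PM.
Mixing the batter ends at 2:52 PM + 275 min = 7:27 PM.
Cooling starts at 7:27 PM − 330 min = 1:57 PM.
Mixing the batter starts at 1:57 PM + 250 min = 6:07 PM.

6:07 PM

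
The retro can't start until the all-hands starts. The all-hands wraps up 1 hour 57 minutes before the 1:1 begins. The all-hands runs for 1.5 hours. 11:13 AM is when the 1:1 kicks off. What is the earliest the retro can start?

The all-hands ends at 11:13 AM − 117 min = 9:16 AM.
The all-hands starts at 9:16 AM − 90 min = 7:46 AM.
The retro is bounded by the all-hands, so the earliest it can start is 7:46 AM.

7:46 AM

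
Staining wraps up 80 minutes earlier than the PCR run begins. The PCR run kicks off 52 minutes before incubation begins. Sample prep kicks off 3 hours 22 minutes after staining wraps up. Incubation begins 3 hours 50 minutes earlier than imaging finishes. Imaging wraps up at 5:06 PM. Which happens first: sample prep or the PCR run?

Incubation starts at 5:06 PM − 230 min = 1:16 PM.
The PCR run starts at 1:16 PM − 52 min = 12:24 PM.
Staining ends at 12:24 PM − 80 min = 11:04 AM.
Sample prep starts at 11:04 AM + 202 min = 2:26 PM.
Sample prep starts at 2:26 PM and the PCR run starts at 12:24 PM, so the PCR run is first.

the PCR run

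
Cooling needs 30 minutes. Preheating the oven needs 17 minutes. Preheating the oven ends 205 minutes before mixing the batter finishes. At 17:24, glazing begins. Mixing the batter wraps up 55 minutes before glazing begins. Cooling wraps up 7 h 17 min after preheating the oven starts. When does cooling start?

Mixing the batter ends at 17:24 − 55 min = 16:29.
Preheating the oven ends at 16:29 − 205 min = 13:04.
Preheating the oven starts at 13:04 − 17 min = 12:47.
Cooling ends at 12:47 + 437 min = 20:04.
Cooling starts at 20:04 − 30 min = 19:34.

19:34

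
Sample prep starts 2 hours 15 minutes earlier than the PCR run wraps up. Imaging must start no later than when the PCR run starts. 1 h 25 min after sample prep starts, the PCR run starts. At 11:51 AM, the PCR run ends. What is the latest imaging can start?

Sample prep starts at 11:51 AM − 135 min = 9:36 AM.
The PCR run starts at 9:36 AM + 85 min = 11:01 AM.
Imaging is bounded by the PCR run, so the latest it can start is 11:01 AM.

11:01 AM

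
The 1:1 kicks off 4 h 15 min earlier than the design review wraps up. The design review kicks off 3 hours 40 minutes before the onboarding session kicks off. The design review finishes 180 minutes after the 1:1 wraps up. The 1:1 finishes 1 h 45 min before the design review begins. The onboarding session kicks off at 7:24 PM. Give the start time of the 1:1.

12:44 PM

The design review starts at 7:24 PM − 220 min = 3:44 PM.
The 1:1 ends at 3:44 PM − 105 min = 1:59 PM.
The design review ends at 1:59 PM + 180 min = 4:59 PM.
The 1:1 starts at 4:59 PM − 255 min = 12:44 PM.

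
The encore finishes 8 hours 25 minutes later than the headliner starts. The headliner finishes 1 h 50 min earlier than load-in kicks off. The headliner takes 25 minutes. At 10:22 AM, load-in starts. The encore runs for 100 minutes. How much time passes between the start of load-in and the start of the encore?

270 minutes

The headliner ends at 10:22 AM − 110 min = 8:32 AM.
The headliner starts at 8:32 AM − 25 min = 8:07 AM.
The encore ends at 8:07 AM + 505 min = 4:32 PM.
The encore starts at 4:32 PM − 100 min = 2:52 PM.
From 10:22 AM to 2:52 PM is 270 minutes.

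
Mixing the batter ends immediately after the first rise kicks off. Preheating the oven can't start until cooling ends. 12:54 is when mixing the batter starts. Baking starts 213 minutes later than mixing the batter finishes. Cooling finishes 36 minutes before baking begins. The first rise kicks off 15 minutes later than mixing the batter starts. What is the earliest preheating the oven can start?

16:06

The first rise starts at 12:54 + 15 min = 13:09.
So mixing the batter ends at 13:09.
Baking starts at 13:09 + 213 min = 16:42.
Cooling ends at 16:42 − 36 min = 16:06.
Preheating the oven is bounded by cooling, so the earliest it can start is 16:06.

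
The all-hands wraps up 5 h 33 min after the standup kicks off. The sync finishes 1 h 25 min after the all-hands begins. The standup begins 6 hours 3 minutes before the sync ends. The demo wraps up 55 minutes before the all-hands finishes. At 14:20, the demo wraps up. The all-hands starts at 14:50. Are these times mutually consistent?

No

The sync ends at 14:50 + 85 min = 16:15.
The standup starts at 16:15 − 363 min = 10:12.
The all-hands ends at 10:12 + 333 min = 15:45.
The demo ends at 15:45 − 55 min = 14:50.
But the demo is also said to end at 14:20 — a 30-minute conflict.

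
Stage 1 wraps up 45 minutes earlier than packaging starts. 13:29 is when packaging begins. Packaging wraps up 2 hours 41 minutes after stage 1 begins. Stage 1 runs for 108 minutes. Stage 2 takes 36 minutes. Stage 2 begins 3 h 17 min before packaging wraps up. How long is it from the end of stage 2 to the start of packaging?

153 minutes

Stage 1 ends at 13:29 − 45 min = 12:44.
Stage 1 starts at 12:44 − 108 min = 10:56.
Packaging ends at 10:56 + 161 min = 13:37.
Stage 2 starts at 13:37 − 197 min = 10:20.
Stage 2 ends at 10:20 + 36 min = 10:56.
From 10:56 to 13:29 is 153 minutes.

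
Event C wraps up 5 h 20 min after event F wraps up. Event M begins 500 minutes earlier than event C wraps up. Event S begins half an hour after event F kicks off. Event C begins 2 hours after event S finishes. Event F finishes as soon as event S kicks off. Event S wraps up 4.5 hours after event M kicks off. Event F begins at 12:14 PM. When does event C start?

Event S starts at 12:14 PM + 30 min = 12:44 PM.
So event F ends at 12:44 PM.
Event C ends at 12:44 PM + 320 min = 6:04 PM.
Event M starts at 6:04 PM − 500 min = 9:44 AM.
Event S ends at 9:44 AM + 270 min = 2:14 PM.
Event C starts at 2:14 PM + 120 min = 4:14 PM.

4:14 PM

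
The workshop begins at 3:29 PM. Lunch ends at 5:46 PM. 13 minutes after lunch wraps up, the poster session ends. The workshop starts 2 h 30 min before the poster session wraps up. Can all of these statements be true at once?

Yes

The poster session ends at 5:46 PM + 13 min = 5:59 PM.
The workshop starts at 5:59 PM − 150 min = 3:29 PM.
That matches the stated 3:29 PM, so the schedule is consistent.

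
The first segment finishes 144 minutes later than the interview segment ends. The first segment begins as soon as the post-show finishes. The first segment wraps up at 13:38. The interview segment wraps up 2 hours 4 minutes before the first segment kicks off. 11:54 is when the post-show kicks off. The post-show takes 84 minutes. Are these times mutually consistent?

Yes

The post-show ends at 11:54 + 84 min = 13:18.
So the first segment starts at 13:18.
The interview segment ends at 13:18 − 124 min = 11:14.
The first segment ends at 11:14 + 144 min = 13:38.
That matches the stated 13:38, so the schedule is consistent.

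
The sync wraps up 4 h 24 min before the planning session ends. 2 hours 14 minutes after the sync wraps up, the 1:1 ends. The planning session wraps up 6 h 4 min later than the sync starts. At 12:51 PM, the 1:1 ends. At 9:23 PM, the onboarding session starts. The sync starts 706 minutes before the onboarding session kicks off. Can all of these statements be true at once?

The sync starts at 9:23 PM − 706 min = 9:37 AM.
The planning session ends at 9:37 AM + 364 min = 3:41 PM.
The sync ends at 3:41 PM − 264 min = 11:17 AM.
The 1:1 ends at 11:17 AM + 134 min = 1:31 PM.
But the 1:1 is also said to end at 12:51 PM — a 40-minute conflict.

No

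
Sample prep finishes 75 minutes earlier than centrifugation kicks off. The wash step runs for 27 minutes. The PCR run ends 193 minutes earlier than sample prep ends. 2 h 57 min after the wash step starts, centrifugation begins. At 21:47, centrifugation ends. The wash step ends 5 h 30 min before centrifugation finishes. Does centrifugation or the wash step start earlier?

the wash step

The wash step ends at 21:47 − 330 min = 16:17.
The wash step starts at 16:17 − 27 min = 15:50.
Centrifugation starts at 15:50 + 177 min = 18:47.
Centrifugation starts at 18:47 and the wash step starts at 15:50, so the wash step is first.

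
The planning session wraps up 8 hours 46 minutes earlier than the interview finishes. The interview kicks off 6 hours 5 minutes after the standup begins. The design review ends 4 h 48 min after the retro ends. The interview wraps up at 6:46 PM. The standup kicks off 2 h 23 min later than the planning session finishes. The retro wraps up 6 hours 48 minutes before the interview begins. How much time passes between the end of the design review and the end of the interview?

The planning session ends at 6:46 PM − 526 min = 10:00 AM.
The standup starts at 10:00 AM + 143 min = 12:23 PM.
The interview starts at 12:23 PM + 365 min = 6:28 PM.
The retro ends at 6:28 PM − 408 min = 11:40 AM.
The design review ends at 11:40 AM + 288 min = 4:28 PM.
From 4:28 PM to 6:46 PM is 2 hours 18 minutes.

2 hours 18 minutes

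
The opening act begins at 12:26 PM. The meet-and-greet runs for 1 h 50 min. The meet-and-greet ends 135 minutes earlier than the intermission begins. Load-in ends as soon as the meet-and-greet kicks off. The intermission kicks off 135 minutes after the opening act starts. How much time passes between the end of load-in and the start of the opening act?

The intermission starts at 12:26 PM + 135 min = 2:41 PM.
The meet-and-greet ends at 2:41 PM − 135 min = 12:26 PM.
The meet-and-greet starts at 12:26 PM − 110 min = 10:36 AM.
So load-in ends at 10:36 AM.
From 10:36 AM to 12:26 PM is 1 hour 50 minutes.

1 hour 50 minutes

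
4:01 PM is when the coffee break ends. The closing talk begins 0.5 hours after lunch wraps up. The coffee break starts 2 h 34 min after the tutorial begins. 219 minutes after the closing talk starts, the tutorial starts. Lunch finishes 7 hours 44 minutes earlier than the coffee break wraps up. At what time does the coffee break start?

Lunch ends at 4:01 PM − 464 min = 8:17 AM.
The closing talk starts at 8:17 AM + 30 min = 8:47 AM.
The tutorial starts at 8:47 AM + 219 min = 12:26 PM.
The coffee break starts at 12:26 PM + 154 min = 3:00 PM.

3:00 PM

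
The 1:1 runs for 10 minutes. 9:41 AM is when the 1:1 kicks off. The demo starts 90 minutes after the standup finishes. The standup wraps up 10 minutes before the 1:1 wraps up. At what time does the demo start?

The 1:1 ends at 9:41 AM + 10 min = 9:51 AM.
The standup ends at 9:51 AM − 10 min = 9:41 AM.
The demo starts at 9:41 AM + 90 min = 11:11 AM.

11:11 AM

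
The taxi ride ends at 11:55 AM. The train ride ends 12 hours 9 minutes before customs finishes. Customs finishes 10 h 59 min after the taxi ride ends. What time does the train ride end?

Customs ends at 11:55 AM + 659 min = 10:54 PM.
The train ride ends at 10:54 PM − 729 min = 10:45 AM.

10:45 AM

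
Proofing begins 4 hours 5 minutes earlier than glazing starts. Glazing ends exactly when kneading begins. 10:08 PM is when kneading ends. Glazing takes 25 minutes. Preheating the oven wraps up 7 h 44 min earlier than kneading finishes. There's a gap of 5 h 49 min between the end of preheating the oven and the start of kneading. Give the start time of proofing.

3:43 PM

Preheating the oven ends at 10:08 PM − 464 min = 2:24 PM.
Kneading starts at 2:24 PM + 349 min = 8:13 PM.
So glazing ends at 8:13 PM.
Glazing starts at 8:13 PM − 25 min = 7:48 PM.
Proofing starts at 7:48 PM − 245 min = 3:43 PM.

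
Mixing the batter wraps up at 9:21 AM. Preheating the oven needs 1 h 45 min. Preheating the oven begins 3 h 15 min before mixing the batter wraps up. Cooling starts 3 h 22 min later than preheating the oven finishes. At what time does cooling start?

Preheating the oven starts at 9:21 AM − 195 min = 6:06 AM.
Preheating the oven ends at 6:06 AM + 105 min = 7:51 AM.
Cooling starts at 7:51 AM + 202 min = 11:13 AM.

11:13 AM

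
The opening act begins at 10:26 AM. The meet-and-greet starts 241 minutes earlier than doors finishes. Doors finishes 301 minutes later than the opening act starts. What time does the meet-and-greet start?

11:26 AM

Doors ends at 10:26 AM + 301 min = 3:27 PM.
The meet-and-greet starts at 3:27 PM − 241 min = 11:26 AM.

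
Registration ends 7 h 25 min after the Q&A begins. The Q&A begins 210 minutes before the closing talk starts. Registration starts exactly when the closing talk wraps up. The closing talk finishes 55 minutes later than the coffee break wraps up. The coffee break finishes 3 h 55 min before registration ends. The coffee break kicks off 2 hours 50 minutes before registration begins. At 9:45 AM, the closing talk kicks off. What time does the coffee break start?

7:50 AM

The Q&A starts at 9:45 AM − 210 min = 6:15 AM.
Registration ends at 6:15 AM + 445 min = 1:40 PM.
The coffee break ends at 1:40 PM − 235 min = 9:45 AM.
The closing talk ends at 9:45 AM + 55 min = 10:40 AM.
So registration starts at 10:40 AM.
The coffee break starts at 10:40 AM − 170 min = 7:50 AM.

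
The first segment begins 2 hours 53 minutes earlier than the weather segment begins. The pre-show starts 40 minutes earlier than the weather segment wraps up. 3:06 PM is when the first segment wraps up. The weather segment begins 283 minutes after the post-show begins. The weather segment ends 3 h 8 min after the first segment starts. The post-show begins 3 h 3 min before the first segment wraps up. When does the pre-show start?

The post-show starts at 3:06 PM − 183 min = 12:03 PM.
The weather segment starts at 12:03 PM + 283 min = 4:46 PM.
The first segment starts at 4:46 PM − 173 min = 1:53 PM.
The weather segment ends at 1:53 PM + 188 min = 5:01 PM.
The pre-show starts at 5:01 PM − 40 min = 4:21 PM.

4:21 PM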